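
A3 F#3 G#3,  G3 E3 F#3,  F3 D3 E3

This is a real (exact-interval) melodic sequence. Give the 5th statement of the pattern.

Db3 Bb2 C3

Taking 3-note groups, the heads are A3, G3, F3: the pattern moves down a 2nd.
Carrying on: Eb3 → Db3.
From Db3 the exact shape gives Db3 Bb2 C3.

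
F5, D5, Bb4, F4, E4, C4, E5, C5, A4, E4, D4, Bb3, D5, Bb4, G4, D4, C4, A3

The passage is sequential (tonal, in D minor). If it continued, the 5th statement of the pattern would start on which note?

Unit = 6 notes; the statements start on F5, E5, D5, moving down a 2nd each time.
Extending the heads down a 2nd: C5 → Bb4.

Bb4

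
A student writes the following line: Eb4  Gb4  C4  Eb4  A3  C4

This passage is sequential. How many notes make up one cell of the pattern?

2

There are 6 notes; a 2-note unit gives 3 cells:
Eb4 Gb4 | C4 Eb4 | A3 C4
Each cell is the previous one down a 3rd — so the unit is 2 notes.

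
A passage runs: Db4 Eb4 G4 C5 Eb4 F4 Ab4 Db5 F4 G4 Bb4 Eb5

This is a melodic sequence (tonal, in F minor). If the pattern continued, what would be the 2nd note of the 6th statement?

C5

The unit is 4 notes. Position-2 pitches of the 3 shown cells: Eb4, F4, G4.
Each moves up a 2nd. Continuing: Ab4 → Bb4 → C5.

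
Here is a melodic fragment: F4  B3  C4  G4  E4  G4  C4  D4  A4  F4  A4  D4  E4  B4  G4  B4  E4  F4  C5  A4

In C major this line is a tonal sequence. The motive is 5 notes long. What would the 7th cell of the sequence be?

Unit = 5 notes; the statements start on F4, G4, A4, B4, moving up a 2nd each time.
Carrying on: C5 → D5 → E5.
So cell 7 is E5 A4 B4 F5 D5.

E5 A4 B4 F5 D5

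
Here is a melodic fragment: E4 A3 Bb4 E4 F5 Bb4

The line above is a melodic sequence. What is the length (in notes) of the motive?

2

6 notes total. Splitting into 3 groups of 2:
E4 A3 | Bb4 E4 | F5 Bb4
That's a consistent up a 5th shift per cell, and no other grouping gives one.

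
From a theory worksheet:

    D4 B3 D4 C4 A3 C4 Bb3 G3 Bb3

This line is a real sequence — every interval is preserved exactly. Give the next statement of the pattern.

Taking 3-note groups, the heads are D4, C4, Bb3: the pattern moves down a 2nd.
Statement 4 starts on Ab3 and keeps the same exact contour: Ab3 F3 Ab3.

Ab3 F3 Ab3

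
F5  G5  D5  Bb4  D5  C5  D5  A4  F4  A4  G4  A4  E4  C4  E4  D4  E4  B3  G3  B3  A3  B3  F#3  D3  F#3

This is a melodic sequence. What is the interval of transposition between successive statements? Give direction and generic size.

down a 4th

With a 5-note motive the entries are F5, C5, G4, D4, A3, each down a 4th from the previous.
From F5 to C5: down a 4th.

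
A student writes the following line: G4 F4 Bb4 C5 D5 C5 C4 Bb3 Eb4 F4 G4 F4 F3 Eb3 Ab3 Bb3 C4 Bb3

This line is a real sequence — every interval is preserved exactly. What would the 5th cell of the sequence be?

Taking 6-note groups, the heads are G4, C4, F3: the pattern moves down a 5th.
Extending down a 5th: Bb2 → Eb2.
Statement 5 starts on Eb2 and keeps the same exact contour: Eb2 Db2 Gb2 Ab2 Bb2 Ab2.

Eb2 Db2 Gb2 Ab2 Bb2 Ab2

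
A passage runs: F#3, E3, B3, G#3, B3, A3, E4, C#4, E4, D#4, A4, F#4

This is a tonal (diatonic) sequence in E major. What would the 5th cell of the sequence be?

D#5 C#5 G#5 E5

The 4-note cells begin on F#3, B3, E4 — each up a 4th from the last.
Continuing the starts: A4 → D#5.
So cell 5 is D#5 C#5 G#5 E5.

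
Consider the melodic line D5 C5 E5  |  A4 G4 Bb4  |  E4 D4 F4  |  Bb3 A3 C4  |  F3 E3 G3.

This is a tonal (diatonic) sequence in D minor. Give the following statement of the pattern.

C3 Bb2 D3

Taking 3-note groups, the heads are D5, A4, E4, Bb3, F3: the pattern moves down a 4th.
From C3 the diatonic shape gives C3 Bb2 D3.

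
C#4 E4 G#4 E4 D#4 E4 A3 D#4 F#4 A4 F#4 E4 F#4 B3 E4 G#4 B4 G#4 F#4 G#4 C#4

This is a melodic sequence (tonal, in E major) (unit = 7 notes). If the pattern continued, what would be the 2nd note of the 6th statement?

The unit is 7 notes. Position-2 pitches of the 3 shown cells: E4, F#4, G#4.
Each moves up a 2nd. Continuing: A4 → B4 → C#5.

C#5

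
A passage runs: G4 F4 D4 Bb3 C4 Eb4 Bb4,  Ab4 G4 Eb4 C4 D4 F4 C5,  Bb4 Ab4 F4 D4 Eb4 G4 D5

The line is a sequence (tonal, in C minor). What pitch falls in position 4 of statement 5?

With 7-note cells, note 4 of each statement runs Bb3, C4, D4.
Carrying that up a 2nd forward: Eb4 → F4.

F4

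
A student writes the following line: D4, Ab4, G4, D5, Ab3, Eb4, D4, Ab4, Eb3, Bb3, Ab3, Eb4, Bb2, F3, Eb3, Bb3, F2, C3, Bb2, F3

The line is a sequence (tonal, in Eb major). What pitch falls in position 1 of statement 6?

C2

The unit is 4 notes. Position-1 pitches of the 5 shown cells: D4, Ab3, Eb3, Bb2, F2.
One more down a 4th gives C2.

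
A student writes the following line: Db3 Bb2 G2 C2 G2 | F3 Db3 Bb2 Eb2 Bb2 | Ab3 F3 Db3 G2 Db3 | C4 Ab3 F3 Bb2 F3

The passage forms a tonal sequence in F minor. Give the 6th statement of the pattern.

Unit = 5 notes; the statements start on Db3, F3, Ab3, C4, moving up a 3rd each time.
Carrying on: Eb4 → G4.
From G4 the diatonic shape gives G4 Eb4 C4 F3 C4.

G4 Eb4 C4 F3 C4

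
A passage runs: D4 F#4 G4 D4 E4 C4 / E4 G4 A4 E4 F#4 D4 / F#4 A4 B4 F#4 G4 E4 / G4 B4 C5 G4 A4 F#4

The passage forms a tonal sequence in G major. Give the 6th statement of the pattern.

With a 6-note motive the entries are D4, E4, F#4, G4, each up a 2nd from the previous.
Extending up a 2nd: A4 → B4.
So cell 6 is B4 D5 E5 B4 C5 A4.

B4 D5 E5 B4 C5 A4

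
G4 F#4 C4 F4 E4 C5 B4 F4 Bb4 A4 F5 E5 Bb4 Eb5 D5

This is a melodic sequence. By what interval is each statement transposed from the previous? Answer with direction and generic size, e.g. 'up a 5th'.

up a 4th

With a 5-note motive the entries are G4, C5, F5, each up a 4th from the previous.
G4 to C5 is up a 4th.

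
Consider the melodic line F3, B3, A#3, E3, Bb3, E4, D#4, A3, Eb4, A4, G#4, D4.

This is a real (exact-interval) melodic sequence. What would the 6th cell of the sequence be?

Gb5 C6 B5 F5

The 4-note cells begin on F3, Bb3, Eb4 — each up a 4th from the last.
Carrying on: Ab4 → Db5 → Gb5.
Statement 6 starts on Gb5 and keeps the same exact contour: Gb5 C6 B5 F5.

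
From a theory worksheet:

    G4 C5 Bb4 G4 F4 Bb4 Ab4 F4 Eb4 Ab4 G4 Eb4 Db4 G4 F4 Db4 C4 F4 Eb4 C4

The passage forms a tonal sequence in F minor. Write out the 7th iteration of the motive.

Ab3 Db4 C4 Ab3

The 4-note cells begin on G4, F4, Eb4, Db4, C4 — each down a 2nd from the last.
Carrying on: Bb3 → Ab3.
Statement 7 starts on Ab3 and keeps the same diatonic contour: Ab3 Db4 C4 Ab3.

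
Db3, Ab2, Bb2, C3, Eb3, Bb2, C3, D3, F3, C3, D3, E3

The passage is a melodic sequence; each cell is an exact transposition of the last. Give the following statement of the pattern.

G3 D3 E3 F#3

Unit = 4 notes; the statements start on Db3, Eb3, F3, moving up a 2nd each time.
So cell 4 is G3 D3 E3 F#3.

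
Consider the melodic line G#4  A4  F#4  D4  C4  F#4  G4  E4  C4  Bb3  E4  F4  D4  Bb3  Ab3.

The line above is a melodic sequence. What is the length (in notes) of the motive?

There are 15 notes; a 5-note unit gives 3 cells:
G#4 A4 F#4 D4 C4 | F#4 G4 E4 C4 Bb3 | E4 F4 D4 Bb3 Ab3
Every group is a transposition down a 2nd of the one before; no shorter unit works.

5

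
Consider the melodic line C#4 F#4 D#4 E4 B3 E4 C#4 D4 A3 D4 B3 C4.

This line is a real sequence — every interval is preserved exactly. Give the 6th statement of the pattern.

Eb3 Ab3 F3 Gb3

Unit = 4 notes; the statements start on C#4, B3, A3, moving down a 2nd each time.
Extending down a 2nd: G3 → F3 → Eb3.
Statement 6 starts on Eb3 and keeps the same exact contour: Eb3 Ab3 F3 Gb3.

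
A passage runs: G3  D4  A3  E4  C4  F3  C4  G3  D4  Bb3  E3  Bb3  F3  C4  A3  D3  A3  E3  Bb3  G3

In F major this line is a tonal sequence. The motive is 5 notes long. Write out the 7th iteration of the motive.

Unit = 5 notes; the statements start on G3, F3, E3, D3, moving down a 2nd each time.
Extending down a 2nd: C3 → Bb2 → A2.
So cell 7 is A2 E3 Bb2 F3 D3.

A2 E3 Bb2 F3 D3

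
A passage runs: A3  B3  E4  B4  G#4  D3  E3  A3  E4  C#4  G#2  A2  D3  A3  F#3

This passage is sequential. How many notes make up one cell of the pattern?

15 notes total. Splitting into 3 groups of 5:
A3 B3 E4 B4 G#4 | D3 E3 A3 E4 C#4 | G#2 A2 D3 A3 F#3
That's a consistent down a 5th shift per cell, and no other grouping gives one.

5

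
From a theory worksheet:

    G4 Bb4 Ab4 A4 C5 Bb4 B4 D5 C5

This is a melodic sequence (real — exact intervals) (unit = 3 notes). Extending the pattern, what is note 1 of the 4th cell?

The unit is 3 notes. Position-1 pitches of the 3 shown cells: G4, A4, B4.
One more up a 2nd gives C#5.

C#5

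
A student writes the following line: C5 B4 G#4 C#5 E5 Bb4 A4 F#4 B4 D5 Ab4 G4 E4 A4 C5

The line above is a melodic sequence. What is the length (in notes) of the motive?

5

15 notes total. Splitting into 3 groups of 5:
C5 B4 G#4 C#5 E5 | Bb4 A4 F#4 B4 D5 | Ab4 G4 E4 A4 C5
That's a consistent down a 2nd shift per cell, and no other grouping gives one.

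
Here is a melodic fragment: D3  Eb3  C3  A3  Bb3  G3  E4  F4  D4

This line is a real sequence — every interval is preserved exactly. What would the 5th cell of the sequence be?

F#5 G5 E5

Taking 3-note groups, the heads are D3, A3, E4: the pattern moves up a 5th.
Extending up a 5th: B4 → F#5.
From F#5 the exact shape gives F#5 G5 E5.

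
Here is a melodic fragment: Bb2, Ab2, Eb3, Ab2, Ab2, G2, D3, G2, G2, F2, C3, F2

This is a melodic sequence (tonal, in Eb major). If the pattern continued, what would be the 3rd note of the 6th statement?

The unit is 4 notes. Position-3 pitches of the 3 shown cells: Eb3, D3, C3.
Each moves down a 2nd. Continuing: Bb2 → Ab2 → G2.

G2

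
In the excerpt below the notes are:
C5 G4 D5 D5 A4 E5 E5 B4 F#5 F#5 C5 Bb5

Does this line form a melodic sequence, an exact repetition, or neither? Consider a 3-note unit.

neither

Note 3 of cell 4 is Bb5; if this were a sequence it would be G5. No unit length gives a consistent transposition pattern.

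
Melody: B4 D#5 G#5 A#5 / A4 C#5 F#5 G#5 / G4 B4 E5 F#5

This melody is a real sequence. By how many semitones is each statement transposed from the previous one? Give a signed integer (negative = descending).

-2

Taking 4-note groups, the heads are B4, A4, G4: the pattern moves down a 2nd.
Counting half-steps from B4 to A4: -2.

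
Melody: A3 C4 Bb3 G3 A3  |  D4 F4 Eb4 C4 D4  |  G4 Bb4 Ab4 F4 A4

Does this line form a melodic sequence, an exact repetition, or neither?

neither

Note 5 of cell 3 is A4; if this were a sequence it would be G4. No unit length gives a consistent transposition pattern.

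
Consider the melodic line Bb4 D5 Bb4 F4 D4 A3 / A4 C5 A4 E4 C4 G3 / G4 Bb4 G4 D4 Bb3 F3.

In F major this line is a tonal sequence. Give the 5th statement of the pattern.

E4 G4 E4 Bb3 G3 D3

The 6-note cells begin on Bb4, A4, G4 — each down a 2nd from the last.
Carrying on: F4 → E4.
From E4 the diatonic shape gives E4 G4 E4 Bb3 G3 D3.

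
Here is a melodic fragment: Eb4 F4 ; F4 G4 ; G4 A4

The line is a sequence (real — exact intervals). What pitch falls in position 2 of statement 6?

D#5

With 2-note cells, note 2 of each statement runs F4, G4, A4.
Carrying that up a 2nd forward: B4 → C#5 → D#5.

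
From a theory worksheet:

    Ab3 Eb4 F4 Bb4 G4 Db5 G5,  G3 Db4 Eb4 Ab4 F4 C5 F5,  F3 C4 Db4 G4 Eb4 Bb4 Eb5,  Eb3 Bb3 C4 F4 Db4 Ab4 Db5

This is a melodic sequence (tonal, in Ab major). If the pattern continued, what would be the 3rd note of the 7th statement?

The unit is 7 notes. Position-3 pitches of the 4 shown cells: F4, Eb4, Db4, C4.
Extending down a 2nd: Bb3 → Ab3 → G3.

G3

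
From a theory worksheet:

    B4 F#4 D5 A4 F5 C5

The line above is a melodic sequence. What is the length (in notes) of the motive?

There are 6 notes; a 2-note unit gives 3 cells:
B4 F#4 | D5 A4 | F5 C5
Each cell is the previous one up a 3rd — so the unit is 2 notes.

2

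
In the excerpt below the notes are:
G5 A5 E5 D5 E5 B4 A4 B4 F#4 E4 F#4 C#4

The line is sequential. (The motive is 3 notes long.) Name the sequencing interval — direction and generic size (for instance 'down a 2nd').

down a 4th

Unit = 3 notes; the statements start on G5, D5, A4, E4, moving down a 4th each time.
G5 to D5 is down a 4th.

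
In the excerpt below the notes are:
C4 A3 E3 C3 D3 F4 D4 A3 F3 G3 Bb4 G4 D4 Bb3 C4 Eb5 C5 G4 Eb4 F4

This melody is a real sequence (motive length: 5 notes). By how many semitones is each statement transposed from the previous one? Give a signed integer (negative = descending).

5

Unit = 5 notes; the statements start on C4, F4, Bb4, Eb5, moving up a 4th each time.
C4 to F4 spans +5 semitones.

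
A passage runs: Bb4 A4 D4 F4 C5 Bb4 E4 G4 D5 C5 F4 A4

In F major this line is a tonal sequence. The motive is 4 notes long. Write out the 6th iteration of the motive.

G5 F5 Bb4 D5

The 4-note cells begin on Bb4, C5, D5 — each up a 2nd from the last.
Extending up a 2nd: E5 → F5 → G5.
So cell 6 is G5 F5 Bb4 D5.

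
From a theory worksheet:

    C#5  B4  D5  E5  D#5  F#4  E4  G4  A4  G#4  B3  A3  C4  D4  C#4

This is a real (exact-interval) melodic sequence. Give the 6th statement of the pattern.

The 5-note cells begin on C#5, F#4, B3 — each down a 5th from the last.
Extending down a 5th: E3 → A2 → D2.
Statement 6 starts on D2 and keeps the same exact contour: D2 C2 Eb2 F2 E2.

D2 C2 Eb2 F2 E2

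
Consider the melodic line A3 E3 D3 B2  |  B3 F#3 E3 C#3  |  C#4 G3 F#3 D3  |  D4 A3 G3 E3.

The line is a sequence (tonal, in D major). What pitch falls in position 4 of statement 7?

A3

The unit is 4 notes. Position-4 pitches of the 4 shown cells: B2, C#3, D3, E3.
Each moves up a 2nd. Continuing: F#3 → G3 → A3.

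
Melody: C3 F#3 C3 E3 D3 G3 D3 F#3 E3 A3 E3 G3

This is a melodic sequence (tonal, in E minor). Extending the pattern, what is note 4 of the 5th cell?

Grouping in 4s, the 4th note of each cell is E3, F#3, G3.
Carrying that up a 2nd forward: A3 → B3.

B3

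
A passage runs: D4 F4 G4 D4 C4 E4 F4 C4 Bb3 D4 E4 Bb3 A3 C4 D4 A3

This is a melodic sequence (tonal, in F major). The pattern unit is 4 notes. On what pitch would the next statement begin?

G3

With a 4-note motive the entries are D4, C4, Bb3, A3, each down a 2nd from the previous.
One more step down a 2nd gives G3.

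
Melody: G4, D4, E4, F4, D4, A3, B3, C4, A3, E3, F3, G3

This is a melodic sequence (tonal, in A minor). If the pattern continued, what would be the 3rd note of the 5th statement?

G2

Grouping in 4s, the 3rd note of each cell is E4, B3, F3.
Extending down a 4th: C3 → G2.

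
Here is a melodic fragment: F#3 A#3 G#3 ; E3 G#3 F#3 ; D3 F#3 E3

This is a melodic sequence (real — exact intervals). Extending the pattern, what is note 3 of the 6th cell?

Grouping in 3s, the 3rd note of each cell is G#3, F#3, E3.
Extending down a 2nd: D3 → C3 → Bb2.

Bb2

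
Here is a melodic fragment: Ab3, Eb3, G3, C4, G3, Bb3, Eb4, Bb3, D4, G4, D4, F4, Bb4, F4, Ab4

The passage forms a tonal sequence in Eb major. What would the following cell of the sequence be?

With a 3-note motive the entries are Ab3, C4, Eb4, G4, Bb4, each up a 3rd from the previous.
Statement 6 starts on D5 and keeps the same diatonic contour: D5 Ab4 C5.

D5 Ab4 C5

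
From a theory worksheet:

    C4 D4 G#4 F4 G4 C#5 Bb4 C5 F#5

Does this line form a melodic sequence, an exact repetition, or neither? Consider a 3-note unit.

sequence

Each 3-note cell is the previous one transposed up a 4th.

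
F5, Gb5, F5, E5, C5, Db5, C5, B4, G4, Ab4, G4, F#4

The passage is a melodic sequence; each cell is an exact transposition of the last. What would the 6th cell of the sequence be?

E3 F3 E3 D#3

Taking 4-note groups, the heads are F5, C5, G4: the pattern moves down a 4th.
Continuing the starts: D4 → A3 → E3.
Statement 6 starts on E3 and keeps the same exact contour: E3 F3 E3 D#3.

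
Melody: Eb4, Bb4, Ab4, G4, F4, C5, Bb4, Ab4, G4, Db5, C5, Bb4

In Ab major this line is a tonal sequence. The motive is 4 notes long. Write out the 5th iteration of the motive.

Bb4 F5 Eb5 Db5

The 4-note cells begin on Eb4, F4, G4 — each up a 2nd from the last.
Continuing the starts: Ab4 → Bb4.
From Bb4 the diatonic shape gives Bb4 F5 Eb5 Db5.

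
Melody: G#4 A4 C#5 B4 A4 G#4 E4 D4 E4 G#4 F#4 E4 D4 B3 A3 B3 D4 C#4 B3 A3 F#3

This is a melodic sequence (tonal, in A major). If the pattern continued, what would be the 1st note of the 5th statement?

The unit is 7 notes. Position-1 pitches of the 3 shown cells: G#4, D4, A3.
Carrying that down a 4th forward: E3 → B2.

B2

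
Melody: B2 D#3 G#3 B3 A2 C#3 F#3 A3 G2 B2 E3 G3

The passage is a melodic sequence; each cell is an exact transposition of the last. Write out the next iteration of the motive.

F2 A2 D3 F3

With a 4-note motive the entries are B2, A2, G2, each down a 2nd from the previous.
Statement 4 starts on F2 and keeps the same exact contour: F2 A2 D3 F3.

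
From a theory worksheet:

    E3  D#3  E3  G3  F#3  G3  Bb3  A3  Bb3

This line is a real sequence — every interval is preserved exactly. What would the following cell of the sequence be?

The 3-note cells begin on E3, G3, Bb3 — each up a 3rd from the last.
Statement 4 starts on Db4 and keeps the same exact contour: Db4 C4 Db4.

Db4 C4 Db4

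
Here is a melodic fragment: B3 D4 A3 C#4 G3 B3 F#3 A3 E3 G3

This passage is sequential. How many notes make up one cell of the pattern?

2

10 notes total. Splitting into 5 groups of 2:
B3 D4 | A3 C#4 | G3 B3 | F#3 A3 | E3 G3
That's a consistent down a 2nd shift per cell, and no other grouping gives one.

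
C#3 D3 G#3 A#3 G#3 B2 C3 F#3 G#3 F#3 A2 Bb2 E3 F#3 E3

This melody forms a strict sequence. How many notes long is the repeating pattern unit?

There are 15 notes; a 5-note unit gives 3 cells:
C#3 D3 G#3 A#3 G#3 | B2 C3 F#3 G#3 F#3 | A2 Bb2 E3 F#3 E3
Every group is a transposition down a 2nd of the one before; no shorter unit works.

5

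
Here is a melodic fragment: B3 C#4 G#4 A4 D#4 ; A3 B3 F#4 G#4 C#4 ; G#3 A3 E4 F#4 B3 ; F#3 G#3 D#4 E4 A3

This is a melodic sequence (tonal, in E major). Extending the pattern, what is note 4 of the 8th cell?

With 5-note cells, note 4 of each statement runs A4, G#4, F#4, E4.
Each moves down a 2nd. Continuing: D#4 → C#4 → B3 → A3.

A3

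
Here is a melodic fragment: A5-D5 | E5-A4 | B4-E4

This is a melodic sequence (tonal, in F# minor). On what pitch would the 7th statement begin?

D3

The 2-note cells begin on A5, E5, B4 — each down a 4th from the last.
Continuing: F#4 → C#4 → G#3 → D3. Statement 7 starts on D3.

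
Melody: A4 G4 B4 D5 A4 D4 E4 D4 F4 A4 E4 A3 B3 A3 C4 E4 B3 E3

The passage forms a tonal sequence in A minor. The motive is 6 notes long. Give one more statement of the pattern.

F3 E3 G3 B3 F3 B2

With a 6-note motive the entries are A4, E4, B3, each down a 4th from the previous.
Statement 4 starts on F3 and keeps the same diatonic contour: F3 E3 G3 B3 F3 B2.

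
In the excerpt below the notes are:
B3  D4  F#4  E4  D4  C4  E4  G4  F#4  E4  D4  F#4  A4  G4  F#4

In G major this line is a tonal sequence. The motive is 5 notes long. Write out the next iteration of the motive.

With a 5-note motive the entries are B3, C4, D4, each up a 2nd from the previous.
So cell 4 is E4 G4 B4 A4 G4.

E4 G4 B4 A4 G4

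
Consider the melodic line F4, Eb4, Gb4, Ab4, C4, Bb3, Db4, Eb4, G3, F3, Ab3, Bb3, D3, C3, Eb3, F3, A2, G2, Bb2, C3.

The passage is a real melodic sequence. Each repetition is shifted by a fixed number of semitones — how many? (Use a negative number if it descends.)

-5

Unit = 4 notes; the statements start on F4, C4, G3, D3, A2, moving down a 4th each time.
F4 to C4 spans -5 semitones.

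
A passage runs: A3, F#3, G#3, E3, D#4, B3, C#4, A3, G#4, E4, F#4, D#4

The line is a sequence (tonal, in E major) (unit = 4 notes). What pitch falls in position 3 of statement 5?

E5

With 4-note cells, note 3 of each statement runs G#3, C#4, F#4.
Extending up a 4th: B4 → E5.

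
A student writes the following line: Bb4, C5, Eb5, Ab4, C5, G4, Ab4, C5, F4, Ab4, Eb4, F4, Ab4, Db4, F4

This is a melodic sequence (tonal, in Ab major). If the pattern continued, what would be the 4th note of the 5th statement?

G3

Grouping in 5s, the 4th note of each cell is Ab4, F4, Db4.
Carrying that down a 3rd forward: Bb3 → G3.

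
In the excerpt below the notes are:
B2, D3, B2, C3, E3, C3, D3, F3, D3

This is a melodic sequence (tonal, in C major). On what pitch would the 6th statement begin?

The 3-note cells begin on B2, C3, D3 — each up a 2nd from the last.
Continuing: E3 → F3 → G3. Statement 6 starts on G3.

G3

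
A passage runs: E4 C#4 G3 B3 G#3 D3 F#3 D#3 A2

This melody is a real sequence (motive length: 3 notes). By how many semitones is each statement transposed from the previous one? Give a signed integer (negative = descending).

-5

Taking 3-note groups, the heads are E4, B3, F#3: the pattern moves down a 4th.
E4→B3 is 59 − 64 = -5 semitones.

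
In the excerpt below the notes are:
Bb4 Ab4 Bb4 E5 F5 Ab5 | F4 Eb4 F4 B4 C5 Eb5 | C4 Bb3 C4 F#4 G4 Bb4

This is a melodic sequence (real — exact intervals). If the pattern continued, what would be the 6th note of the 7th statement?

With 6-note cells, note 6 of each statement runs Ab5, Eb5, Bb4.
Extending down a 4th: F4 → C4 → G3 → D3.

D3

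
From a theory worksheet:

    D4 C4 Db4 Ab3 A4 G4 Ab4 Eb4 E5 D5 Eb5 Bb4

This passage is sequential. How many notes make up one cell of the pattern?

12 notes total. Splitting into 3 groups of 4:
D4 C4 Db4 Ab3 | A4 G4 Ab4 Eb4 | E5 D5 Eb5 Bb4
Every group is a transposition up a 5th of the one before; no shorter unit works.

4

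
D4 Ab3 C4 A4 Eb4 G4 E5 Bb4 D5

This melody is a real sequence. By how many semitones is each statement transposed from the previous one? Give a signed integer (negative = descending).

Unit = 3 notes; the statements start on D4, A4, E5, moving up a 5th each time.
D4→A4 is 69 − 62 = 7 semitones.

7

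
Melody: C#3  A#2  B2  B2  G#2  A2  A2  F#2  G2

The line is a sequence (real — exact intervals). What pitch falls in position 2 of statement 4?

E2

With 3-note cells, note 2 of each statement runs A#2, G#2, F#2.
One more down a 2nd gives E2.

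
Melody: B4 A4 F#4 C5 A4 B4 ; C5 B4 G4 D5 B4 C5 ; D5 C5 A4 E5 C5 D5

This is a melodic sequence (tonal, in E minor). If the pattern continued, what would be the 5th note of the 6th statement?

The unit is 6 notes. Position-5 pitches of the 3 shown cells: A4, B4, C5.
Carrying that up a 2nd forward: D5 → E5 → F#5.

F#5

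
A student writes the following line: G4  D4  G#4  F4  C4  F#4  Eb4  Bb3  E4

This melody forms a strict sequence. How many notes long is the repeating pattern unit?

9 notes total. Splitting into 3 groups of 3:
G4 D4 G#4 | F4 C4 F#4 | Eb4 Bb3 E4
Each cell is the previous one down a 2nd — so the unit is 3 notes.

3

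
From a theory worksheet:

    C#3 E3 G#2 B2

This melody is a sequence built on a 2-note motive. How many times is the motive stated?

4 notes in groups of 2 gives 4/2 = 2 statements.
Starts: C#3, G#2 — each down a 4th.

2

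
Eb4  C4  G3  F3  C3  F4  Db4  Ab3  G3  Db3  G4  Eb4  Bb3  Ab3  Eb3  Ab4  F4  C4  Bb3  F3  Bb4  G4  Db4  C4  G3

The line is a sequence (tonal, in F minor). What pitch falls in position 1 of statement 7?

With 5-note cells, note 1 of each statement runs Eb4, F4, G4, Ab4, Bb4.
Extending up a 2nd: C5 → Db5.

Db5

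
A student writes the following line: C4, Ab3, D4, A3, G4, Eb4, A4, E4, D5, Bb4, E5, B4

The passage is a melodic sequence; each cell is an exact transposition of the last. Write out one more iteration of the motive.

With a 4-note motive the entries are C4, G4, D5, each up a 5th from the previous.
From A5 the exact shape gives A5 F5 B5 F#5.

A5 F5 B5 F#5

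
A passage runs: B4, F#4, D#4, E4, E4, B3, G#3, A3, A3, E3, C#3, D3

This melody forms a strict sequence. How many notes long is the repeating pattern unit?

4

12 notes total. Splitting into 3 groups of 4:
B4 F#4 D#4 E4 | E4 B3 G#3 A3 | A3 E3 C#3 D3
That's a consistent down a 5th shift per cell, and no other grouping gives one.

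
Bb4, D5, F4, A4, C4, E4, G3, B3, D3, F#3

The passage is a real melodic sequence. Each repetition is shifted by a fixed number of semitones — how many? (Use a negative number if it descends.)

-5

Taking 2-note groups, the heads are Bb4, F4, C4, G3, D3: the pattern moves down a 4th.
Counting half-steps from Bb4 to F4: -5.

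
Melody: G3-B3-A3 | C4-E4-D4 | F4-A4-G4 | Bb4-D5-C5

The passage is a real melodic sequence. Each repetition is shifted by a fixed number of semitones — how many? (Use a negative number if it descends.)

5

With a 3-note motive the entries are G3, C4, F4, Bb4, each up a 4th from the previous.
G3→C4 is 60 − 55 = 5 semitones.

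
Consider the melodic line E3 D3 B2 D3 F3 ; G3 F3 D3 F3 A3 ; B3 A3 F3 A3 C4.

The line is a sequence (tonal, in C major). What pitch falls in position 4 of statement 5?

E4

Grouping in 5s, the 4th note of each cell is D3, F3, A3.
Carrying that up a 3rd forward: C4 → E4.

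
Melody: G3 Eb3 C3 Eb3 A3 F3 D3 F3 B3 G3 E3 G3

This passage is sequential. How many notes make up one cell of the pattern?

There are 12 notes; a 4-note unit gives 3 cells:
G3 Eb3 C3 Eb3 | A3 F3 D3 F3 | B3 G3 E3 G3
Every group is a transposition up a 2nd of the one before; no shorter unit works.

4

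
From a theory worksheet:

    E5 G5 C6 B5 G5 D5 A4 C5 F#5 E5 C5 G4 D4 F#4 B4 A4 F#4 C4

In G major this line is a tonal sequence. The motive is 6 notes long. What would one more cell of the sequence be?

Unit = 6 notes; the statements start on E5, A4, D4, moving down a 5th each time.
From G3 the diatonic shape gives G3 B3 E4 D4 B3 F#3.

G3 B3 E4 D4 B3 F#3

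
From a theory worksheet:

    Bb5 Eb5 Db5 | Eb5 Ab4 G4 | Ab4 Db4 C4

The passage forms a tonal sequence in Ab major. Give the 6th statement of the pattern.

C3 F2 Eb2

With a 3-note motive the entries are Bb5, Eb5, Ab4, each down a 5th from the previous.
Carrying on: Db4 → G3 → C3.
Statement 6 starts on C3 and keeps the same diatonic contour: C3 F2 Eb2.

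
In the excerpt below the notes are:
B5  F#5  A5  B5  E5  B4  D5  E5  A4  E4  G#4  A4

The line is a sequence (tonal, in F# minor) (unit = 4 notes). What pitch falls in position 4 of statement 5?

The unit is 4 notes. Position-4 pitches of the 3 shown cells: B5, E5, A4.
Extending down a 5th: D4 → G#3.

G#3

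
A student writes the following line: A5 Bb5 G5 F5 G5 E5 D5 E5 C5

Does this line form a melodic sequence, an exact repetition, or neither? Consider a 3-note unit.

sequence

Each 3-note cell is the previous one transposed down a 3rd.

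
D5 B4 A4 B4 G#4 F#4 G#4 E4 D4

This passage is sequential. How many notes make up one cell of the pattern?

3

There are 9 notes; a 3-note unit gives 3 cells:
D5 B4 A4 | B4 G#4 F#4 | G#4 E4 D4
Every group is a transposition down a 3rd of the one before; no shorter unit works.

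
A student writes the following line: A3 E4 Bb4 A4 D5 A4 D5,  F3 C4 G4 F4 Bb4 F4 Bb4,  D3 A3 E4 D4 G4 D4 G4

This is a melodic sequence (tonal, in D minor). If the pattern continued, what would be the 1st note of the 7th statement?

C2

Grouping in 7s, the 1st note of each cell is A3, F3, D3.
Carrying that down a 3rd forward: Bb2 → G2 → E2 → C2.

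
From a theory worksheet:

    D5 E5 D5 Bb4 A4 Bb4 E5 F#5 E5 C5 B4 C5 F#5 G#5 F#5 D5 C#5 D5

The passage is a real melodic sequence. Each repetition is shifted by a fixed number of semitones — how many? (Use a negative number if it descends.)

2

Unit = 6 notes; the statements start on D5, E5, F#5, moving up a 2nd each time.
D5→E5 is 76 − 74 = 2 semitones.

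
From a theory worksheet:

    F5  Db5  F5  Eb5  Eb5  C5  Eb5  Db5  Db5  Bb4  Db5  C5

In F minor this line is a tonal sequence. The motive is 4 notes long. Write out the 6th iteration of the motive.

Taking 4-note groups, the heads are F5, Eb5, Db5: the pattern moves down a 2nd.
Extending down a 2nd: C5 → Bb4 → Ab4.
From Ab4 the diatonic shape gives Ab4 F4 Ab4 G4.

Ab4 F4 Ab4 G4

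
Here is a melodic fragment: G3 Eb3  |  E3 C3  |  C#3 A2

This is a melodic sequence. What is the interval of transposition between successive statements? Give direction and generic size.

With a 2-note motive the entries are G3, E3, C#3, each down a 3rd from the previous.
G3 to E3 is down a 3rd.

down a 3rd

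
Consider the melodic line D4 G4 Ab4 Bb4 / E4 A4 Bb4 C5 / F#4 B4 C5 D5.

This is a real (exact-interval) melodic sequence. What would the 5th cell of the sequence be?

A#4 D#5 E5 F#5

The 4-note cells begin on D4, E4, F#4 — each up a 2nd from the last.
Carrying on: G#4 → A#4.
So cell 5 is A#4 D#5 E5 F#5.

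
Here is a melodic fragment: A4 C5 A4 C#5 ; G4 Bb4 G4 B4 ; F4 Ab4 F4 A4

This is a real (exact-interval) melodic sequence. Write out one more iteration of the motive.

Eb4 Gb4 Eb4 G4

Taking 4-note groups, the heads are A4, G4, F4: the pattern moves down a 2nd.
Statement 4 starts on Eb4 and keeps the same exact contour: Eb4 Gb4 Eb4 G4.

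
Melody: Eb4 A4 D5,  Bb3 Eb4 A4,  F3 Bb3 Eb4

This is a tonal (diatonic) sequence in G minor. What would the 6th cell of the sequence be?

D2 G2 C3

With a 3-note motive the entries are Eb4, Bb3, F3, each down a 4th from the previous.
Carrying on: C3 → G2 → D2.
Statement 6 starts on D2 and keeps the same diatonic contour: D2 G2 C3.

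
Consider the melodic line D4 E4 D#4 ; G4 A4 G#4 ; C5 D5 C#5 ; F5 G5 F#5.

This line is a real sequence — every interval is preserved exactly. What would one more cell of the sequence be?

Unit = 3 notes; the statements start on D4, G4, C5, F5, moving up a 4th each time.
Statement 5 starts on Bb5 and keeps the same exact contour: Bb5 C6 B5.

Bb5 C6 B5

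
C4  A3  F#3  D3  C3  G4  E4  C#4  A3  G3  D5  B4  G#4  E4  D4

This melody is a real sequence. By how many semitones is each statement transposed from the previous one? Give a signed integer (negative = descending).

Unit = 5 notes; the statements start on C4, G4, D5, moving up a 5th each time.
C4 to G4 spans +7 semitones.

7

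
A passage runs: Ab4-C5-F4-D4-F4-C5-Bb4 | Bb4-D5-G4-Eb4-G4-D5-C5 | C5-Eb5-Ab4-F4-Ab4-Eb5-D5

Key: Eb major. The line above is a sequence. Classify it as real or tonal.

Every note is diatonic to Eb major.
Cell 1 has -3 semitones from note 3 to 4, but cell 2 has -4 — the interval quality changes while the contour stays the same, which is the hallmark of a tonal sequence.

tonal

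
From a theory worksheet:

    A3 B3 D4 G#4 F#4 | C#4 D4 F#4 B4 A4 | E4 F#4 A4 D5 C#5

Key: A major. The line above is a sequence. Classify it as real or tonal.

Every note is diatonic to A major.
Cell 1 has +2 semitones from note 1 to 2, but cell 2 has +1 — the interval quality changes while the contour stays the same, which is the hallmark of a tonal sequence.

tonal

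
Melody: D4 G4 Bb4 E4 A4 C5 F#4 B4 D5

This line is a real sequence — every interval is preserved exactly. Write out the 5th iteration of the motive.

With a 3-note motive the entries are D4, E4, F#4, each up a 2nd from the previous.
Continuing the starts: G#4 → A#4.
Statement 5 starts on A#4 and keeps the same exact contour: A#4 D#5 F#5.

A#4 D#5 F#5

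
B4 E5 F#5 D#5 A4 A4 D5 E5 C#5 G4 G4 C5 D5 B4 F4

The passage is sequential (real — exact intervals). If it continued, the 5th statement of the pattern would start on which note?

Taking 5-note groups, the heads are B4, A4, G4: the pattern moves down a 2nd.
Continuing: F4 → Eb4. Statement 5 starts on Eb4.

Eb4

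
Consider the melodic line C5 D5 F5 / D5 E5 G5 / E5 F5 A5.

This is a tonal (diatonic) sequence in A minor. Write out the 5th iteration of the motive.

G5 A5 C6

Taking 3-note groups, the heads are C5, D5, E5: the pattern moves up a 2nd.
Continuing the starts: F5 → G5.
From G5 the diatonic shape gives G5 A5 C6.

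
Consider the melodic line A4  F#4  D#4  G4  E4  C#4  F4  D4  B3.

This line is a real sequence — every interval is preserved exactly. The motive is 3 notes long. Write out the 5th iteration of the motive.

Unit = 3 notes; the statements start on A4, G4, F4, moving down a 2nd each time.
Extending down a 2nd: Eb4 → Db4.
From Db4 the exact shape gives Db4 Bb3 G3.

Db4 Bb3 G3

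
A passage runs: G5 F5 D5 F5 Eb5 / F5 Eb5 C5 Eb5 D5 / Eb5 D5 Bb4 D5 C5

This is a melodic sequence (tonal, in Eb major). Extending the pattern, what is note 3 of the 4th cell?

Ab4

With 5-note cells, note 3 of each statement runs D5, C5, Bb4.
From Bb4, down a 2nd gives Ab4.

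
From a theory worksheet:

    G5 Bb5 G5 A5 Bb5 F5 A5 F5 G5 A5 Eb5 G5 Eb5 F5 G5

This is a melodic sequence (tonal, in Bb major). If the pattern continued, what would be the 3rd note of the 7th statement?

A4

With 5-note cells, note 3 of each statement runs G5, F5, Eb5.
Extending down a 2nd: D5 → C5 → Bb4 → A4.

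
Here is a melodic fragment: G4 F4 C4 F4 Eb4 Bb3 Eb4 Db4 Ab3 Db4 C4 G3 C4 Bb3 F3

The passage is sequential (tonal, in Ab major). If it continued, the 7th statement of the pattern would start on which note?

Ab3

Taking 3-note groups, the heads are G4, F4, Eb4, Db4, C4: the pattern moves down a 2nd.
Extending the heads down a 2nd: Bb3 → Ab3.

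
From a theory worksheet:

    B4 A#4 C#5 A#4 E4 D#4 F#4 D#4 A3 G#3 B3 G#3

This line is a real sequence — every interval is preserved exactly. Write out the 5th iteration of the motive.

With a 4-note motive the entries are B4, E4, A3, each down a 5th from the previous.
Extending down a 5th: D3 → G2.
Statement 5 starts on G2 and keeps the same exact contour: G2 F#2 A2 F#2.

G2 F#2 A2 F#2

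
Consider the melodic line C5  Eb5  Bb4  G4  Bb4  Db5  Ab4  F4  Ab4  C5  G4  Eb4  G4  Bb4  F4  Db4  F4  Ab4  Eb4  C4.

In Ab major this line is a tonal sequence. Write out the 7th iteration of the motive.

Unit = 4 notes; the statements start on C5, Bb4, Ab4, G4, F4, moving down a 2nd each time.
Continuing the starts: Eb4 → Db4.
From Db4 the diatonic shape gives Db4 F4 C4 Ab3.

Db4 F4 C4 Ab3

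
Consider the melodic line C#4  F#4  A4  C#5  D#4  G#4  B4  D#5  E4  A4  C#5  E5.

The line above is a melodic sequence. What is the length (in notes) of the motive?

Try groups of 4 (3 cells in 12 notes):
C#4 F#4 A4 C#5 | D#4 G#4 B4 D#5 | E4 A4 C#5 E5
Each cell is the previous one up a 2nd — so the unit is 4 notes.

4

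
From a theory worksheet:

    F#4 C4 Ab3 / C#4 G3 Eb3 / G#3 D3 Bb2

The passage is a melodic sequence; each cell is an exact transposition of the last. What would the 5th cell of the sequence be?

A#2 E2 C2

Unit = 3 notes; the statements start on F#4, C#4, G#3, moving down a 4th each time.
Carrying on: D#3 → A#2.
So cell 5 is A#2 E2 C2.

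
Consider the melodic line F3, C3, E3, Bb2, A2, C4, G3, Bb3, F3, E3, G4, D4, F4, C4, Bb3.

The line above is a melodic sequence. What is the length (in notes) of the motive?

Try groups of 5 (3 cells in 15 notes):
F3 C3 E3 Bb2 A2 | C4 G3 Bb3 F3 E3 | G4 D4 F4 C4 Bb3
Every group is a transposition up a 5th of the one before; no shorter unit works.

5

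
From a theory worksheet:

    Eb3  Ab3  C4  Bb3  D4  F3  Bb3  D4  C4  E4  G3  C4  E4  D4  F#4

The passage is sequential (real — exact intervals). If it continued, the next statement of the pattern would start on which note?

The 5-note cells begin on Eb3, F3, G3 — each up a 2nd from the last.
The next head, up a 2nd from G3, is A3.

A3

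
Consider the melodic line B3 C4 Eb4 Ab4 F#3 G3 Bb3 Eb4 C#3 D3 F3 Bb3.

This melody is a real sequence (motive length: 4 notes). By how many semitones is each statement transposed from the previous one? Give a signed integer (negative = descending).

-5

Taking 4-note groups, the heads are B3, F#3, C#3: the pattern moves down a 4th.
B3 to F#3 spans -5 semitones.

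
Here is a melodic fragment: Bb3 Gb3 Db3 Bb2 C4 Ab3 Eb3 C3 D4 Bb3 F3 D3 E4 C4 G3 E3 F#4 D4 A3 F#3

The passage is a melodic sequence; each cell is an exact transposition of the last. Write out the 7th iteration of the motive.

With a 4-note motive the entries are Bb3, C4, D4, E4, F#4, each up a 2nd from the previous.
Carrying on: G#4 → A#4.
From A#4 the exact shape gives A#4 F#4 C#4 A#3.

A#4 F#4 C#4 A#3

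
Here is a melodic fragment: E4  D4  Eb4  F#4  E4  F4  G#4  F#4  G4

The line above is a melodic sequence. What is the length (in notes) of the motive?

9 notes total. Splitting into 3 groups of 3:
E4 D4 Eb4 | F#4 E4 F4 | G#4 F#4 G4
That's a consistent up a 2nd shift per cell, and no other grouping gives one.

3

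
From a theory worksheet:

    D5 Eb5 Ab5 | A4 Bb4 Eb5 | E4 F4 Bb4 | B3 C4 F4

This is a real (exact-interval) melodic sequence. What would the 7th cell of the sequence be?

Taking 3-note groups, the heads are D5, A4, E4, B3: the pattern moves down a 4th.
Extending down a 4th: F#3 → C#3 → G#2.
So cell 7 is G#2 A2 D3.

G#2 A2 D3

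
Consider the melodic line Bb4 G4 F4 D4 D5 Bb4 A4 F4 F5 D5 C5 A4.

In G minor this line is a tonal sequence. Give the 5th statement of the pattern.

With a 4-note motive the entries are Bb4, D5, F5, each up a 3rd from the previous.
Carrying on: A5 → C6.
So cell 5 is C6 A5 G5 Eb5.

C6 A5 G5 Eb5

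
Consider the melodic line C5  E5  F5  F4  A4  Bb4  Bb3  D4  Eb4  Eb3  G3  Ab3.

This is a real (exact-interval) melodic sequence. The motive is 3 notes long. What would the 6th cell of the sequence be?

Unit = 3 notes; the statements start on C5, F4, Bb3, Eb3, moving down a 5th each time.
Continuing the starts: Ab2 → Db2.
Statement 6 starts on Db2 and keeps the same exact contour: Db2 F2 Gb2.

Db2 F2 Gb2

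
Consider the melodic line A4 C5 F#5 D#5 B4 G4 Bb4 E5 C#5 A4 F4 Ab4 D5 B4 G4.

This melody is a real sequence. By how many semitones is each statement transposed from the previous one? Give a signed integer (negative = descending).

-2

Taking 5-note groups, the heads are A4, G4, F4: the pattern moves down a 2nd.
Counting half-steps from A4 to G4: -2.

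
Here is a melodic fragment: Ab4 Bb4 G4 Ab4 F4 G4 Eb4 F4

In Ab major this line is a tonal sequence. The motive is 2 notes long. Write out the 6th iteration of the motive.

Taking 2-note groups, the heads are Ab4, G4, F4, Eb4: the pattern moves down a 2nd.
Continuing the starts: Db4 → C4.
Statement 6 starts on C4 and keeps the same diatonic contour: C4 Db4.

C4 Db4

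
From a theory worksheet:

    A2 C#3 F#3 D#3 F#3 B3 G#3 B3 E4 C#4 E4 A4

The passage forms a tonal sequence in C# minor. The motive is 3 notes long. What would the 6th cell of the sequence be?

The 3-note cells begin on A2, D#3, G#3, C#4 — each up a 4th from the last.
Continuing the starts: F#4 → B4.
From B4 the diatonic shape gives B4 D#5 G#5.

B4 D#5 G#5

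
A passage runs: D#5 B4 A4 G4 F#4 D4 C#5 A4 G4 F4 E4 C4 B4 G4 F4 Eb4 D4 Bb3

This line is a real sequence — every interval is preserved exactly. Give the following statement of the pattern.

A4 F4 Eb4 Db4 C4 Ab3

Unit = 6 notes; the statements start on D#5, C#5, B4, moving down a 2nd each time.
Statement 4 starts on A4 and keeps the same exact contour: A4 F4 Eb4 Db4 C4 Ab3.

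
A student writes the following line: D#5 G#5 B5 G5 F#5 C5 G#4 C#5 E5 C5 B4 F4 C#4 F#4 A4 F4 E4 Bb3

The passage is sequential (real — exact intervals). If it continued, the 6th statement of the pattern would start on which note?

E2

Taking 6-note groups, the heads are D#5, G#4, C#4: the pattern moves down a 5th.
Continuing: F#3 → B2 → E2. Statement 6 starts on E2.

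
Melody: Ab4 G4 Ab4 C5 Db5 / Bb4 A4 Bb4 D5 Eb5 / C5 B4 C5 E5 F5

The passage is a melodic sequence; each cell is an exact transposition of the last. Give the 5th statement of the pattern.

The 5-note cells begin on Ab4, Bb4, C5 — each up a 2nd from the last.
Continuing the starts: D5 → E5.
So cell 5 is E5 D#5 E5 G#5 A5.

E5 D#5 E5 G#5 A5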